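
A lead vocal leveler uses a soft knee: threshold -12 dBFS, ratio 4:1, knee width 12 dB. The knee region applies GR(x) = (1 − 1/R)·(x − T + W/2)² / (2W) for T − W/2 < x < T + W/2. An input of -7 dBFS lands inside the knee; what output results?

x − T + W/2 = -7 − (-12) + 6 = 11.
GR = (1 − 1/4) × 11² / 24 = 0.75 × 121 / 24 = 3.78125 dB.
Output = -7 − 3.78125 = -10.78125 dBFS.

-10.78125 dBFS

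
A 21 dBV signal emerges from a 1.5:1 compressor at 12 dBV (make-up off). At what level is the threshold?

Input is 27 dB above T (since output overshoot × R = input overshoot: (12 − T)·1.5 = 21 − T gives T = -6 dBV).
Check: -6 + (21 − (-6))/1.5 = -6 + 18 = 12 dBV. ✓

-6 dBV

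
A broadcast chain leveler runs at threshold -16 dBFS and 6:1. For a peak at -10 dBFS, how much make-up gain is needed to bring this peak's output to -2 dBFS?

13 dB

Overshoot 6 dB → 6/6 = 1 dB after compression, so the compressed level is -16 + 1 = -15 dBFS.
Make-up = target − compressed = -2 − (-15) = 13 dB.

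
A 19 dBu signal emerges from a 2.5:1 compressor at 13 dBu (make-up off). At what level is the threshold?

Let T be the threshold. Output overshoot = (input overshoot)/R, so 13 − T = (19 − T)/2.5.
2.5·(13 − T) = 19 − T → 1.5·T = 32.5 − 19 = 13.5.
T = 13.5/1.5 = 9 dBu.

9 dBu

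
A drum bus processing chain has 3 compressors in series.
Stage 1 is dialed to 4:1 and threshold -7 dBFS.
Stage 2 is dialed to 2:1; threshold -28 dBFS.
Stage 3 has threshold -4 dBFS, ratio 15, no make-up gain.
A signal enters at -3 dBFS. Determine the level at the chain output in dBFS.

-17 dBFS

Stage 1: overshoot 4 dB → 4/4 = 1 dB → -6 dBFS.
Stage 2: 22 dB above -28 dBFS, reduced 2:1 to 11 dB above → -17 dBFS.
Stage 3: -17 dBFS ≤ -4 dBFS, so stage 3 doesn't engage; output -17 dBFS.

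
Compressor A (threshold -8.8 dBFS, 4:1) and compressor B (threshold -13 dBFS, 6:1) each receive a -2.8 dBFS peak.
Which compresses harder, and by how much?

B, by 4 dB

A: GR = 6 − 6/4 = 4.5 dB.
B: GR = 10.2 − 10.2/6 = 8.5 dB.
B applies 4 dB more gain reduction.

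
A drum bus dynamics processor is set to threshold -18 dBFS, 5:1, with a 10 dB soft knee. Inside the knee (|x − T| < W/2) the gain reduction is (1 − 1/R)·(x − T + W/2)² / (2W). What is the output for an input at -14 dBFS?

-17.24 dBFS

x − T + W/2 = -14 − (-18) + 5 = 9.
GR = (1 − 1/5) × 9² / 20 = 0.8 × 81 / 20 = 3.24 dB.
Output = -14 − 3.24 = -17.24 dBFS.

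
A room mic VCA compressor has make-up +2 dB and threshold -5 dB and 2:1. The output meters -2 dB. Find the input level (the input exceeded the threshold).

Before make-up, the level was -2 − 2 = -4 dB.
That's 1 dB above the -5 dB threshold.
Undo the ratio: input overshoot = 1 × 2 = 2 dB, giving input = -3 dB.

-3 dB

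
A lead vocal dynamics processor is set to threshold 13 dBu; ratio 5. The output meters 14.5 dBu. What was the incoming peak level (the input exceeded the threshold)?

The compressed level sits 14.5 − 13 = 1.5 dB over threshold.
Input overshoot = R × output overshoot = 7.5 dB → input = 13 + 7.5 = 20.5 dBu.

20.5 dBu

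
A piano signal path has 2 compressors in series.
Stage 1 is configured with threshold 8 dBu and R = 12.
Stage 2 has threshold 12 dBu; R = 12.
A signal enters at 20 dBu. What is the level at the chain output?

9 dBu

Stage 1: overshoot 12 dB → 12/12 = 1 dB → 9 dBu.
Stage 2: below threshold (9 ≤ 12); passes unchanged; output 9 dBu.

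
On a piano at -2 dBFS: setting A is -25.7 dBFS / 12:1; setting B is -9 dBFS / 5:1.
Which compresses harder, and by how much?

A: 23.7 dB over, compressed to 1.975 dB over, so 21.725 dB of GR.
B: 7 dB over, compressed to 1.4 dB over, so 5.6 dB of GR.
A applies 16.125 dB more gain reduction.

A, by 16.125 dB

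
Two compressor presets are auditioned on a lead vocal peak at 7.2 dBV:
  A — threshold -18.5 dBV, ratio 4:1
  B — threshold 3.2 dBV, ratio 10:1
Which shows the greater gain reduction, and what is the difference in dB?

A: 25.7 dB over, compressed to 6.425 dB over, so 19.275 dB of GR.
B: 4 dB over, compressed to 0.4 dB over, so 3.6 dB of GR.
A reduces 15.675 dB more.

A, by 15.675 dB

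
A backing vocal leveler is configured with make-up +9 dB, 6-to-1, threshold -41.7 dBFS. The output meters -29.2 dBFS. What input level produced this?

-20.7 dBFS

Before make-up, the level was -29.2 − 9 = -38.2 dBFS.
That's 3.5 dB above the -41.7 dBFS threshold.
Before 6:1 compression the overshoot was 3.5 × 6 = 21 dB, so input = -41.7 + 21 = -20.7 dBFS.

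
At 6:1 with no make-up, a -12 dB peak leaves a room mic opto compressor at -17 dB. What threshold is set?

-18 dB

Gain reduction = -12 − (-17) = 5 dB; output overshoot = GR / (R − 1) = 5 / 5 = 1 dB.
Threshold = output − output overshoot = -17 − 1 = -18 dB.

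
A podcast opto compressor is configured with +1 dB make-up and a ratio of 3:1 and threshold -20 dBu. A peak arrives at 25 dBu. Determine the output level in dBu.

The input is 45 dB above the -20 dBu threshold.
The 45 dB excess becomes 15 dB after 3:1 reduction.
Output = -20 + 15 = -5 dBu; make-up adds 1 dB, giving -4 dBu.

-4 dBu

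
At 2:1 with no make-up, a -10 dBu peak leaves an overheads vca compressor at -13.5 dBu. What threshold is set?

Let T be the threshold. Output overshoot = (input overshoot)/R, so -13.5 − T = (-10 − T)/2.
2·(-13.5 − T) = -10 − T → 1·T = -27 − (-10) = -17.
T = -17/1 = -17 dBu.

-17 dBu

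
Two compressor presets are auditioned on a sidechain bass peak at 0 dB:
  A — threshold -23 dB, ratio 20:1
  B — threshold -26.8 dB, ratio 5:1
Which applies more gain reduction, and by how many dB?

A: GR = 23 − 23/20 = 21.85 dB.
B: GR = 26.8 − 26.8/5 = 21.44 dB.
A applies 0.41 dB more gain reduction.

A, by 0.41 dB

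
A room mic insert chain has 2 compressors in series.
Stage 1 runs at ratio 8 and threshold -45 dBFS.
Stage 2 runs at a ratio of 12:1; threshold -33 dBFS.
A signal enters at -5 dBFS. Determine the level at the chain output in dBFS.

Stage 1: 40 dB above -45 dBFS, reduced 8:1 to 5 dB above → -40 dBFS.
Stage 2: -40 dBFS ≤ -33 dBFS, so stage 2 doesn't engage; output -40 dBFS.

-40 dBFS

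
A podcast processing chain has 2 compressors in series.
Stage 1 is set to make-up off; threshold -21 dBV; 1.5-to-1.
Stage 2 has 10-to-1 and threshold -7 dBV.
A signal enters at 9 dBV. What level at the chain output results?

-6.4 dBV

Stage 1: 9 dBV is 30 dB over -21 dBV; at 1.5:1 that becomes 20 dB over, giving -1 dBV.
Stage 2: 6 dB above -7 dBV, reduced 10:1 to 0.6 dB above → -6.4 dBV.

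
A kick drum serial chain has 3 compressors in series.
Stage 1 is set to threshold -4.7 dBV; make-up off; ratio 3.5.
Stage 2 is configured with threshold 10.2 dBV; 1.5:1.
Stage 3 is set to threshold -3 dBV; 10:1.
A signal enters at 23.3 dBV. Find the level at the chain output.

-2.37 dBV

Stage 1: overshoot 28 dB → 28/3.5 = 8 dB → 3.3 dBV.
Stage 2: below threshold (3.3 ≤ 10.2); passes unchanged; output 3.3 dBV.
Stage 3: 6.3 dB above -3 dBV, reduced 10:1 to 0.63 dB above → -2.37 dBV.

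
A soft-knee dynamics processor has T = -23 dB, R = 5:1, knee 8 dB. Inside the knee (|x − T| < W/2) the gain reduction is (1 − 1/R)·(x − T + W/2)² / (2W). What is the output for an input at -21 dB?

-22.8 dB

x − T + W/2 = -21 − (-23) + 4 = 6.
GR = (1 − 1/5) × 6² / 16 = 0.8 × 36 / 16 = 1.8 dB.
Output = -21 − 1.8 = -22.8 dB.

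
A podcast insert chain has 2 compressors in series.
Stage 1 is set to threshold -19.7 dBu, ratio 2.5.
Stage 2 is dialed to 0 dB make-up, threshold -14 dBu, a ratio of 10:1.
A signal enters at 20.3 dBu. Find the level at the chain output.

Stage 1: 20.3 dBu is 40 dB over -19.7 dBu; at 2.5:1 that becomes 16 dB over, giving -3.7 dBu.
Stage 2: overshoot 10.3 dB → 10.3/10 = 1.03 dB → -12.97 dBu.

-12.97 dBu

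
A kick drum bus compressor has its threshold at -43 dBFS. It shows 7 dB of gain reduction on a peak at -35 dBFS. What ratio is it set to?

8:1

Input overshoot = -35 − (-43) = 8 dB.
Output overshoot = 8 − 7 = 1 dB.
Ratio = input overshoot / output overshoot = 8 / 1 = 8.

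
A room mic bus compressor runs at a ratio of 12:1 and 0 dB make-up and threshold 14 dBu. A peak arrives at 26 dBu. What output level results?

26 dBu sits 12 dB over threshold.
At 12:1 the overshoot is divided by 12, leaving 1 dB above threshold.
That puts the output at 15 dBu.

15 dBu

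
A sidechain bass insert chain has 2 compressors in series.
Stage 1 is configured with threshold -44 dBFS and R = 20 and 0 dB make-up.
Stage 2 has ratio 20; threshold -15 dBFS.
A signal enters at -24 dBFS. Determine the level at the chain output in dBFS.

-43 dBFS

Stage 1: 20 dB above -44 dBFS, reduced 20:1 to 1 dB above → -43 dBFS.
Stage 2: -43 dBFS is at or below the -15 dBFS threshold — no compression; output -43 dBFS.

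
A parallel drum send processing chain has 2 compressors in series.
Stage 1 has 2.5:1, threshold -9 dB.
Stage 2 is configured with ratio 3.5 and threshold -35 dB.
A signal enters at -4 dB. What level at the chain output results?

-27 dB

Stage 1: -4 dB is 5 dB over -9 dB; at 2.5:1 that becomes 2 dB over, giving -7 dB.
Stage 2: 28 dB above -35 dB, reduced 3.5:1 to 8 dB above → -27 dB.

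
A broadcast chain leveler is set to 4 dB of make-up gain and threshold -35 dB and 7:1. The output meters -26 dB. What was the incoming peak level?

0 dB

Stripping the +4 dB make-up gives -30 dB at the gain stage.
The compressed level sits -30 − (-35) = 5 dB over threshold.
Input overshoot = R × output overshoot = 35 dB → input = -35 + 35 = 0 dB.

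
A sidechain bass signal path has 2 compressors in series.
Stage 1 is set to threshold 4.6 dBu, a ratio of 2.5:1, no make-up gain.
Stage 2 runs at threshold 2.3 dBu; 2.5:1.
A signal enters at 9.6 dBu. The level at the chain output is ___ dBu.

Stage 1: 9.6 dBu is 5 dB over 4.6 dBu; at 2.5:1 that becomes 2 dB over, giving 6.6 dBu.
Stage 2: 6.6 dBu is 4.3 dB over 2.3 dBu; at 2.5:1 that becomes 1.72 dB over, giving 4.02 dBu.

4.02 dBu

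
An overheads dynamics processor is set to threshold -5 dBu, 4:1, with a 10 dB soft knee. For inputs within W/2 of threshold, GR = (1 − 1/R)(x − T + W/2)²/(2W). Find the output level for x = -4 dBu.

x − T + W/2 = -4 − (-5) + 5 = 6.
GR = (1 − 1/4) × 6² / 20 = 0.75 × 36 / 20 = 1.35 dB.
Output = -4 − 1.35 = -5.35 dBu.

-5.35 dBu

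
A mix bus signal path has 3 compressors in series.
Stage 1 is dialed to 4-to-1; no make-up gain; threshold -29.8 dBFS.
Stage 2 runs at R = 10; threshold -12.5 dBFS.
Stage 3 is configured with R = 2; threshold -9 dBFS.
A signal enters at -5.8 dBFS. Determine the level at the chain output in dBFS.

-23.8 dBFS

Stage 1: -5.8 dBFS is 24 dB over -29.8 dBFS; at 4:1 that becomes 6 dB over, giving -23.8 dBFS.
Stage 2: below threshold (-23.8 ≤ -12.5); passes unchanged; output -23.8 dBFS.
Stage 3: -23.8 dBFS is at or below the -9 dBFS threshold — no compression; output -23.8 dBFS.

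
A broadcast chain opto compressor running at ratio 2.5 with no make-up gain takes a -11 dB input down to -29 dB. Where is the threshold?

-41 dB

Gain reduction = -11 − (-29) = 18 dB; output overshoot = GR / (R − 1) = 18 / 1.5 = 12 dB.
Threshold = output − output overshoot = -29 − 12 = -41 dB.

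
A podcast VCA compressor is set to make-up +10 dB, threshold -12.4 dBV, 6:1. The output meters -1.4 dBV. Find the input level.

Before make-up, the level was -1.4 − 10 = -11.4 dBV.
The compressed level sits -11.4 − (-12.4) = 1 dB over threshold.
Before 6:1 compression the overshoot was 1 × 6 = 6 dB, so input = -12.4 + 6 = -6.4 dBV.

-6.4 dBV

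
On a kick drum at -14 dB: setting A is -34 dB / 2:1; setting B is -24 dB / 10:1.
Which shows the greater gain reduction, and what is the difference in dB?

A: 20 dB over, compressed to 10 dB over, so 10 dB of GR.
B: 10 dB over, compressed to 1 dB over, so 9 dB of GR.
Difference: 1 dB in favour of A.

A, by 1 dB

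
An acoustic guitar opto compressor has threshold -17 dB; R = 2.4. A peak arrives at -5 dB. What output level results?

-12 dB

Overshoot: -5 − (-17) = 12 dB.
2.4:1 compression reduces that to 12/2.4 = 5 dB over.
Output = -17 + 5 = -12 dB.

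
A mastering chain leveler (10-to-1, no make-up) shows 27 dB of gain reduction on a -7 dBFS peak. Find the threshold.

-37 dBFS

Let T be the threshold. Output overshoot = (input overshoot)/R, so -34 − T = (-7 − T)/10.
10·(-34 − T) = -7 − T → 9·T = -340 − (-7) = -333.
T = -333/9 = -37 dBFS.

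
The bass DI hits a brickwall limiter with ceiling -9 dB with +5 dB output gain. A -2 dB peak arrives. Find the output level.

At ∞:1, everything above -9 dB is held at the ceiling.
Output gain then adds 5 dB: -9 + 5 = -4 dB.

-4 dB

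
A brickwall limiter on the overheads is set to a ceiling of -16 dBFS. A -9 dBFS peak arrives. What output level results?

At ∞:1, everything above -16 dBFS is held at the ceiling.

-16 dBFS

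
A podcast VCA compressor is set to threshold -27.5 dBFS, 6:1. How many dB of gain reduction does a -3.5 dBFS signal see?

Overshoot = -3.5 − (-27.5) = 24 dB.
After 6:1 compression the overshoot becomes 24/6 = 4 dB.
GR = overshoot in − overshoot out = 24 − 4 = 20 dB.

20 dB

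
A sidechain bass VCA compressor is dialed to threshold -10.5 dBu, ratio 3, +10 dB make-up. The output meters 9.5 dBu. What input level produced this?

19.5 dBu

Remove make-up: 9.5 − 10 = -0.5 dBu.
That's 10 dB above the -10.5 dBu threshold.
Input overshoot = R × output overshoot = 30 dB → input = -10.5 + 30 = 19.5 dBu.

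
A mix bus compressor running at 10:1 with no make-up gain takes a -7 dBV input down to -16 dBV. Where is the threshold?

-17 dBV

Gain reduction = -7 − (-16) = 9 dB; output overshoot = GR / (R − 1) = 9 / 9 = 1 dB.
Threshold = output − output overshoot = -16 − 1 = -17 dBV.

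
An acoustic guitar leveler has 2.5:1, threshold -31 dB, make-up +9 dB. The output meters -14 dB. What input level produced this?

Remove make-up: -14 − 9 = -23 dB.
The compressed level sits -23 − (-31) = 8 dB over threshold.
Input overshoot = R × output overshoot = 20 dB → input = -31 + 20 = -11 dB.

-11 dB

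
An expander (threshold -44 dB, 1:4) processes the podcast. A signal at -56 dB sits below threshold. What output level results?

Below threshold, a 1:4 expander applies gain = (4−1)×(T − x) of attenuation.
(4−1) × 12 = 36 dB, so output = -56 − 36 = -92 dB.

-92 dB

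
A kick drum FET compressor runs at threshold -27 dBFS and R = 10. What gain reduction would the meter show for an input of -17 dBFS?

9 dB

Overshoot = -17 − (-27) = 10 dB.
At 10:1, output sits 10/10 = 1 dB above threshold.
So the signal is attenuated by 10 − 1 = 9 dB.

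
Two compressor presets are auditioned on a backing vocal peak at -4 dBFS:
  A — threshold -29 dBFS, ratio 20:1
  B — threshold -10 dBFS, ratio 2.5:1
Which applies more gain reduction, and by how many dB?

A, by 20.15 dB

A: overshoot 25 dB → output overshoot 1.25 dB → GR 23.75 dB.
B: overshoot 6 dB → output overshoot 2.4 dB → GR 3.6 dB.
A applies 20.15 dB more gain reduction.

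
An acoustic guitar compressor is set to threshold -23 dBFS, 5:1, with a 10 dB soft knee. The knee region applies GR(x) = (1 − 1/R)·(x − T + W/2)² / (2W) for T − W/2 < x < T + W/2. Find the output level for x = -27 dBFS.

-27.04 dBFS

x − T + W/2 = -27 − (-23) + 5 = 1.
GR = (1 − 1/5) × 1² / 20 = 0.8 × 1 / 20 = 0.04 dB.
Output = -27 − 0.04 = -27.04 dBFS.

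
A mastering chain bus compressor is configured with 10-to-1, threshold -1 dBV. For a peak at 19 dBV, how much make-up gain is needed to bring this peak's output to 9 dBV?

8 dB

The peak compresses to -1 + 20/10 = 1 dBV.
To reach 9 dBV requires 9 − 1 = 8 dB of make-up.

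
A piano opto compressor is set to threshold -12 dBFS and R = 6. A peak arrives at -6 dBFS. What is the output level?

The input is 6 dB above the -12 dBFS threshold.
At 6:1 the overshoot is divided by 6, leaving 1 dB above threshold.
So the level is -12 + 1 = -11 dBFS.

-11 dBFS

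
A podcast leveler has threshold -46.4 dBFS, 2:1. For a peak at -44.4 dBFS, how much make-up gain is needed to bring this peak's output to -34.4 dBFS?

The peak compresses to -46.4 + 2/2 = -45.4 dBFS.
To reach -34.4 dBFS requires -34.4 − (-45.4) = 11 dB of make-up.

11 dB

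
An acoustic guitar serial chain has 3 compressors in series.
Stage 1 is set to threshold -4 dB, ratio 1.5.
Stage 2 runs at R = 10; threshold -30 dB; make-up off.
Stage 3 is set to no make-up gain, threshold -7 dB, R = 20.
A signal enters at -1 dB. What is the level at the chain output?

-27.2 dB

Stage 1: overshoot 3 dB → 3/1.5 = 2 dB → -2 dB.
Stage 2: 28 dB above -30 dB, reduced 10:1 to 2.8 dB above → -27.2 dB.
Stage 3: -27.2 dB ≤ -7 dB, so stage 3 doesn't engage; output -27.2 dB.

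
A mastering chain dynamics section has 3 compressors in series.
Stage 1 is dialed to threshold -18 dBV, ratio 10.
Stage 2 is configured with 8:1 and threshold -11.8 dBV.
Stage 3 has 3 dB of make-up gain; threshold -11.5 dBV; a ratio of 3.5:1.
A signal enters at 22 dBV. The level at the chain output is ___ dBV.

-11 dBV

Stage 1: overshoot 40 dB → 40/10 = 4 dB → -14 dBV.
Stage 2: below threshold (-14 ≤ -11.8); passes unchanged; output -14 dBV.
Stage 3: -14 dBV is at or below the -11.5 dBV threshold — no compression; make-up brings it to -11 dBV.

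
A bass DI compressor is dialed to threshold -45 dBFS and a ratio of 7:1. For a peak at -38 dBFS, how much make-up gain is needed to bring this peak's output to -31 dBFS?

13 dB

Without make-up, output = threshold + overshoot/7 = -45 + 1 = -44 dBFS.
Gap to target: 13 dB.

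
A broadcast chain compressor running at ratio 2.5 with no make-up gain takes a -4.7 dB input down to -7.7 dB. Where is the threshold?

-9.7 dB

Input is 5 dB above T (since output overshoot × R = input overshoot: (-7.7 − T)·2.5 = -4.7 − T gives T = -9.7 dB).
Check: -9.7 + (-4.7 − (-9.7))/2.5 = -9.7 + 2 = -7.7 dB. ✓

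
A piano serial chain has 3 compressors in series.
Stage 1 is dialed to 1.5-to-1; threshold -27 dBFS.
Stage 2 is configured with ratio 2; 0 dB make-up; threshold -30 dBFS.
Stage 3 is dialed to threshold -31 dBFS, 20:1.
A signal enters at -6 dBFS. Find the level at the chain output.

-30.525 dBFS

Stage 1: -6 dBFS is 21 dB over -27 dBFS; at 1.5:1 that becomes 14 dB over, giving -13 dBFS.
Stage 2: 17 dB above -30 dBFS, reduced 2:1 to 8.5 dB above → -21.5 dBFS.
Stage 3: 9.5 dB above -31 dBFS, reduced 20:1 to 0.475 dB above → -30.525 dBFS.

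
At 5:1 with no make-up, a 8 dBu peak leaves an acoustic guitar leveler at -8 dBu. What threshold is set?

Let T be the threshold. Output overshoot = (input overshoot)/R, so -8 − T = (8 − T)/5.
5·(-8 − T) = 8 − T → 4·T = -40 − 8 = -48.
T = -48/4 = -12 dBu.

-12 dBu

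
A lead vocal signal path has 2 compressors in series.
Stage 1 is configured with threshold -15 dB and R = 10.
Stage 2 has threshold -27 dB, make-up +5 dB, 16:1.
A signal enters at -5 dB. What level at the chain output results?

Stage 1: overshoot 10 dB → 10/10 = 1 dB → -14 dB.
Stage 2: -14 dB is 13 dB over -27 dB; at 16:1 that becomes 0.8125 dB over, giving -26.1875 dB; +5 dB make-up → -21.1875 dB.

-21.1875 dB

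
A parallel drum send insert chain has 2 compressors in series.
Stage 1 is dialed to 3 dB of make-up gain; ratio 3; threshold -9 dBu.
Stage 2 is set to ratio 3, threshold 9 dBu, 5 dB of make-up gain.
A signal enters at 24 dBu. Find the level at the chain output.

10 dBu

Stage 1: overshoot 33 dB → 33/3 = 11 dB → 2 dBu; +3 dB make-up → 5 dBu.
Stage 2: below threshold (5 ≤ 9); passes unchanged; make-up brings it to 10 dBu.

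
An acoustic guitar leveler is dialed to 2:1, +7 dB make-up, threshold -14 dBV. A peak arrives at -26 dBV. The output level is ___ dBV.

-19 dBV

-26 dBV is 12 dB below the -14 dBV threshold, so no gain reduction is applied.
Make-up gain adds 7 dB: -26 + 7 = -19 dBV.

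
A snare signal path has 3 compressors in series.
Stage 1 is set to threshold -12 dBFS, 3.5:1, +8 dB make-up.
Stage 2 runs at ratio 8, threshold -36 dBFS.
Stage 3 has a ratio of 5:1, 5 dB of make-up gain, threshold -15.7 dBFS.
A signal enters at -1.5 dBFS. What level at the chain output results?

Stage 1: 10.5 dB above -12 dBFS, reduced 3.5:1 to 3 dB above → -9 dBFS; +8 dB make-up → -1 dBFS.
Stage 2: -1 dBFS is 35 dB over -36 dBFS; at 8:1 that becomes 4.375 dB over, giving -31.625 dBFS.
Stage 3: -31.625 dBFS is at or below the -15.7 dBFS threshold — no compression; make-up brings it to -26.625 dBFS.

-26.625 dBFS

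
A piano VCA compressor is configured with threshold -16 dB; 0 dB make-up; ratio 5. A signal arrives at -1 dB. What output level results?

-13 dB

The input is 15 dB above the -16 dB threshold.
The 15 dB excess becomes 3 dB after 5:1 reduction.
That puts the output at -13 dB.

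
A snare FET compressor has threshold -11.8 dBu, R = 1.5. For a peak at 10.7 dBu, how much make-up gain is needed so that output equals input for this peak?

The peak compresses to -11.8 + 22.5/1.5 = 3.2 dBu.
To reach 10.7 dBu requires 10.7 − 3.2 = 7.5 dB of make-up.

7.5 dB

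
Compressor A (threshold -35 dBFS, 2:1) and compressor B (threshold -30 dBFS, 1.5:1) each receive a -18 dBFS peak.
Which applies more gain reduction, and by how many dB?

A: GR = 17 − 17/2 = 8.5 dB.
B: GR = 12 − 12/1.5 = 4 dB.
A reduces 4.5 dB more.

A, by 4.5 dB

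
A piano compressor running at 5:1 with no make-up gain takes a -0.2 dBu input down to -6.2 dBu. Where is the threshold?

Gain reduction = -0.2 − (-6.2) = 6 dB; output overshoot = GR / (R − 1) = 6 / 4 = 1.5 dB.
Threshold = output − output overshoot = -6.2 − 1.5 = -7.7 dBu.

-7.7 dBu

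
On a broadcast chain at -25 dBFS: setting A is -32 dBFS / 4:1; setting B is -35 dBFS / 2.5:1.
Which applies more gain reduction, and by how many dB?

A: overshoot 7 dB → output overshoot 1.75 dB → GR 5.25 dB.
B: overshoot 10 dB → output overshoot 4 dB → GR 6 dB.
B applies 0.75 dB more gain reduction.

B, by 0.75 dB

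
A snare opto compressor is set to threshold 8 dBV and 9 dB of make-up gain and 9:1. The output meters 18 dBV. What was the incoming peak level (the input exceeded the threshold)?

Stripping the +9 dB make-up gives 9 dBV at the gain stage.
The compressed level sits 9 − 8 = 1 dB over threshold.
Undo the ratio: input overshoot = 1 × 9 = 9 dB, giving input = 17 dBV.

17 dBV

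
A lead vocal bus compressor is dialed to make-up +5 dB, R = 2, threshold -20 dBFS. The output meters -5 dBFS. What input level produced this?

0 dBFS

Stripping the +5 dB make-up gives -10 dBFS at the gain stage.
The compressed level sits -10 − (-20) = 10 dB over threshold.
Before 2:1 compression the overshoot was 10 × 2 = 20 dB, so input = -20 + 20 = 0 dBFS.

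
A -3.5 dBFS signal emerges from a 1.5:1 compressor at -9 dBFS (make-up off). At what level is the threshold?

Let T be the threshold. Output overshoot = (input overshoot)/R, so -9 − T = (-3.5 − T)/1.5.
1.5·(-9 − T) = -3.5 − T → 0.5·T = -13.5 − (-3.5) = -10.
T = -10/0.5 = -20 dBFS.

-20 dBFS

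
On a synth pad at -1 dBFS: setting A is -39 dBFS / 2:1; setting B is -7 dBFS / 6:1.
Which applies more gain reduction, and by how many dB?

A, by 14 dB

A: GR = 38 − 38/2 = 19 dB.
B: GR = 6 − 6/6 = 5 dB.
A reduces 14 dB more.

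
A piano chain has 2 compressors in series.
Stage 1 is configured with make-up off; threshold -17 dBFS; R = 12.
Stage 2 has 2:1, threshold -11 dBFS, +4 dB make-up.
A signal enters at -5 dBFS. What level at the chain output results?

-12 dBFS

Stage 1: 12 dB above -17 dBFS, reduced 12:1 to 1 dB above → -16 dBFS.
Stage 2: -16 dBFS ≤ -11 dBFS, so stage 2 doesn't engage; make-up brings it to -12 dBFS.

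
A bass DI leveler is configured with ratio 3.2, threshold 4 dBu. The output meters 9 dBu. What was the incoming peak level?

That's 5 dB above the 4 dBu threshold.
Before 3.2:1 compression the overshoot was 5 × 3.2 = 16 dB, so input = 4 + 16 = 20 dBu.

20 dBu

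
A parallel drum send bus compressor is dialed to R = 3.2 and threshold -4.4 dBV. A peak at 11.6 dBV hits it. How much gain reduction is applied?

11 dB

The signal is 16 dB above threshold.
At 3.2:1, output sits 16/3.2 = 5 dB above threshold.
Gain reduction = 16 − 5 = 11 dB.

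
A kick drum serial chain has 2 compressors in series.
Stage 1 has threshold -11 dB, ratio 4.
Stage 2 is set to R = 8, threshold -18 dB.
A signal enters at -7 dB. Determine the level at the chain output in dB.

Stage 1: -7 dB is 4 dB over -11 dB; at 4:1 that becomes 1 dB over, giving -10 dB.
Stage 2: -10 dB is 8 dB over -18 dB; at 8:1 that becomes 1 dB over, giving -17 dB.

-17 dB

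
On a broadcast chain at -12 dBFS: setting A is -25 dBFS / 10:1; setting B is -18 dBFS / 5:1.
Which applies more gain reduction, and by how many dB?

A, by 6.9 dB

A: GR = 13 − 13/10 = 11.7 dB.
B: GR = 6 − 6/5 = 4.8 dB.
A applies 6.9 dB more gain reduction.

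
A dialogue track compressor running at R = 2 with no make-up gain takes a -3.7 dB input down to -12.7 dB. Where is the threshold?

-21.7 dB

Input is 18 dB above T (since output overshoot × R = input overshoot: (-12.7 − T)·2 = -3.7 − T gives T = -21.7 dB).
Check: -21.7 + (-3.7 − (-21.7))/2 = -21.7 + 9 = -12.7 dB. ✓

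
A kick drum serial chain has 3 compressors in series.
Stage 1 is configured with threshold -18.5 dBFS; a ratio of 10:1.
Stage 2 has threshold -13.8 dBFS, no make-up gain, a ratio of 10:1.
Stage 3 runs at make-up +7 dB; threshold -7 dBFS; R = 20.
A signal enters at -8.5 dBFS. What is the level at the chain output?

-10.5 dBFS

Stage 1: overshoot 10 dB → 10/10 = 1 dB → -17.5 dBFS.
Stage 2: below threshold (-17.5 ≤ -13.8); passes unchanged; output -17.5 dBFS.
Stage 3: -17.5 dBFS ≤ -7 dBFS, so stage 3 doesn't engage; make-up brings it to -10.5 dBFS.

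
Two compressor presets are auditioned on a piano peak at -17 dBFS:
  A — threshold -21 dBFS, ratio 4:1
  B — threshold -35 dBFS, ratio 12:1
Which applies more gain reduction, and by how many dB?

A: overshoot 4 dB → output overshoot 1 dB → GR 3 dB.
B: overshoot 18 dB → output overshoot 1.5 dB → GR 16.5 dB.
B reduces 13.5 dB more.

B, by 13.5 dB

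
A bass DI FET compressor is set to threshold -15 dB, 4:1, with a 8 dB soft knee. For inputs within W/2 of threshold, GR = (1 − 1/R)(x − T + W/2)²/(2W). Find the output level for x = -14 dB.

x − T + W/2 = -14 − (-15) + 4 = 5.
GR = (1 − 1/4) × 5² / 16 = 0.75 × 25 / 16 = 1.171875 dB.
Output = -14 − 1.171875 = -15.171875 dB.

-15.171875 dB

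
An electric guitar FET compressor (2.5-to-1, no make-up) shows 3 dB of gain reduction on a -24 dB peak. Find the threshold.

Input is 5 dB above T (since output overshoot × R = input overshoot: (-27 − T)·2.5 = -24 − T gives T = -29 dB).
Check: -29 + (-24 − (-29))/2.5 = -29 + 2 = -27 dB. ✓

-29 dB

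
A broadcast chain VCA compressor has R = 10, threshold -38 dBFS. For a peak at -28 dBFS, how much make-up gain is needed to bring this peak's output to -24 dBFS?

13 dB

Without make-up, output = threshold + overshoot/10 = -38 + 1 = -37 dBFS.
Gap to target: 13 dB.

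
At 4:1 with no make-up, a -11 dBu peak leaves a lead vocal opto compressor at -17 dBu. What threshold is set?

-19 dBu

Gain reduction = -11 − (-17) = 6 dB; output overshoot = GR / (R − 1) = 6 / 3 = 2 dB.
Threshold = output − output overshoot = -17 − 2 = -19 dBu.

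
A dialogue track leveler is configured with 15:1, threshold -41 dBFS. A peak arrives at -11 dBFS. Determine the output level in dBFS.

The input is 30 dB above the -41 dBFS threshold.
At 15:1 the overshoot is divided by 15, leaving 2 dB above threshold.
So the level is -41 + 2 = -39 dBFS.

-39 dBFS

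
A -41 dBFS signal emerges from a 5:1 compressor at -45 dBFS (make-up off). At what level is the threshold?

Let T be the threshold. Output overshoot = (input overshoot)/R, so -45 − T = (-41 − T)/5.
5·(-45 − T) = -41 − T → 4·T = -225 − (-41) = -184.
T = -184/4 = -46 dBFS.

-46 dBFS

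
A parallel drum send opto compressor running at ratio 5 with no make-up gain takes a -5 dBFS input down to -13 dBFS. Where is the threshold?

-15 dBFS

Input is 10 dB above T (since output overshoot × R = input overshoot: (-13 − T)·5 = -5 − T gives T = -15 dBFS).
Check: -15 + (-5 − (-15))/5 = -15 + 2 = -13 dBFS. ✓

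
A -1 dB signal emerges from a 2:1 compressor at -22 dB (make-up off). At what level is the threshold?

Gain reduction = -1 − (-22) = 21 dB; output overshoot = GR / (R − 1) = 21 / 1 = 21 dB.
Threshold = output − output overshoot = -22 − 21 = -43 dB.

-43 dB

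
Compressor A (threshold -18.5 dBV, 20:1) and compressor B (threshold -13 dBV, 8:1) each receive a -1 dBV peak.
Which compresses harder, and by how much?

A, by 6.125 dB

A: overshoot 17.5 dB → output overshoot 0.875 dB → GR 16.625 dB.
B: overshoot 12 dB → output overshoot 1.5 dB → GR 10.5 dB.
A reduces 6.125 dB more.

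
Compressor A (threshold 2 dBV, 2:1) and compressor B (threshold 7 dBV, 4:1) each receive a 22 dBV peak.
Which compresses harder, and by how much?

B, by 1.25 dB

A: GR = 20 − 20/2 = 10 dB.
B: GR = 15 − 15/4 = 11.25 dB.
Difference: 1.25 dB in favour of B.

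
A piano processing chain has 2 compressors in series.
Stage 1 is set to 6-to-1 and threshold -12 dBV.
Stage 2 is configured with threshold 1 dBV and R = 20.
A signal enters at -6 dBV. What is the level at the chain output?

Stage 1: overshoot 6 dB → 6/6 = 1 dB → -11 dBV.
Stage 2: -11 dBV is at or below the 1 dBV threshold — no compression; output -11 dBV.

-11 dBV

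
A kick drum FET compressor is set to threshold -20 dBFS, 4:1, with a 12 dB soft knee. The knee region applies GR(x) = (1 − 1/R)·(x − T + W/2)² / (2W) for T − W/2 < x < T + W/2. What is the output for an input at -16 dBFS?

-19.125 dBFS

x − T + W/2 = -16 − (-20) + 6 = 10.
GR = (1 − 1/4) × 10² / 24 = 0.75 × 100 / 24 = 3.125 dB.
Output = -16 − 3.125 = -19.125 dBFS.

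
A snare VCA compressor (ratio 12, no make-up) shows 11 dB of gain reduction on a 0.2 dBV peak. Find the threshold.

-11.8 dBV

Input is 12 dB above T (since output overshoot × R = input overshoot: (-10.8 − T)·12 = 0.2 − T gives T = -11.8 dBV).
Check: -11.8 + (0.2 − (-11.8))/12 = -11.8 + 1 = -10.8 dBV. ✓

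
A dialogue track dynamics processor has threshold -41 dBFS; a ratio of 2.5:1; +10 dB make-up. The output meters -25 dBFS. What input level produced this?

-26 dBFS

Before make-up, the level was -25 − 10 = -35 dBFS.
That's 6 dB above the -41 dBFS threshold.
Before 2.5:1 compression the overshoot was 6 × 2.5 = 15 dB, so input = -41 + 15 = -26 dBFS.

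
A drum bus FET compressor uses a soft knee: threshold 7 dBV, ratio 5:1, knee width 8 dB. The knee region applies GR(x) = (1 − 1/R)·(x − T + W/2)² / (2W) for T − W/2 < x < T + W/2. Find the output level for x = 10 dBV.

x − T + W/2 = 10 − 7 + 4 = 7.
GR = (1 − 1/5) × 7² / 16 = 0.8 × 49 / 16 = 2.45 dB.
Output = 10 − 2.45 = 7.55 dBV.

7.55 dBV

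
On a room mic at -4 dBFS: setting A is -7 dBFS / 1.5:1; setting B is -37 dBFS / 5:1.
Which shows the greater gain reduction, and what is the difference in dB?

A: overshoot 3 dB → output overshoot 2 dB → GR 1 dB.
B: overshoot 33 dB → output overshoot 6.6 dB → GR 26.4 dB.
B reduces 25.4 dB more.

B, by 25.4 dB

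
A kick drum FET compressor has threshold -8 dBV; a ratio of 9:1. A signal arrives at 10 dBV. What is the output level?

-6 dBV

10 dBV sits 18 dB over threshold.
9:1 compression reduces that to 18/9 = 2 dB over.
Output = -8 + 2 = -6 dBV.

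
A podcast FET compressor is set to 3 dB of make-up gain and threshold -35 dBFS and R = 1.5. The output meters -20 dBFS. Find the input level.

Remove make-up: -20 − 3 = -23 dBFS.
Post-compression overshoot = -23 − (-35) = 12 dB.
Input overshoot = R × output overshoot = 18 dB → input = -35 + 18 = -17 dBFS.

-17 dBFS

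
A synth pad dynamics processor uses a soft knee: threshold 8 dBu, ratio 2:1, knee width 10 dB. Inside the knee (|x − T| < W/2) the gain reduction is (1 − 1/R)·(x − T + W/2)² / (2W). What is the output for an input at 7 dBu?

6.6 dBu

x − T + W/2 = 7 − 8 + 5 = 4.
GR = (1 − 1/2) × 4² / 20 = 0.5 × 16 / 20 = 0.4 dB.
Output = 7 − 0.4 = 6.6 dBu.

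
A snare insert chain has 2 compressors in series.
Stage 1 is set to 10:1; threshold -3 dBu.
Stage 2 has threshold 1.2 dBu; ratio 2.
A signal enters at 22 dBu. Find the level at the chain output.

-0.5 dBu

Stage 1: overshoot 25 dB → 25/10 = 2.5 dB → -0.5 dBu.
Stage 2: below threshold (-0.5 ≤ 1.2); passes unchanged; output -0.5 dBu.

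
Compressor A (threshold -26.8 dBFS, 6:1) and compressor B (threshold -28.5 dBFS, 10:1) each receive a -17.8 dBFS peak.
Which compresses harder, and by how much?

A: 9 dB over, compressed to 1.5 dB over, so 7.5 dB of GR.
B: 10.7 dB over, compressed to 1.07 dB over, so 9.63 dB of GR.
B reduces 2.13 dB more.

B, by 2.13 dB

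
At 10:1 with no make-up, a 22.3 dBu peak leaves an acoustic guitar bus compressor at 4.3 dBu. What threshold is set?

Let T be the threshold. Output overshoot = (input overshoot)/R, so 4.3 − T = (22.3 − T)/10.
10·(4.3 − T) = 22.3 − T → 9·T = 43 − 22.3 = 20.7.
T = 20.7/9 = 2.3 dBu.

2.3 dBu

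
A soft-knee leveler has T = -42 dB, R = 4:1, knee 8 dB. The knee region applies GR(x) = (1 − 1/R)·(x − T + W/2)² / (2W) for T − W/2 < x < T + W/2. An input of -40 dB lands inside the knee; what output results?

x − T + W/2 = -40 − (-42) + 4 = 6.
GR = (1 − 1/4) × 6² / 16 = 0.75 × 36 / 16 = 1.6875 dB.
Output = -40 − 1.6875 = -41.6875 dB.

-41.6875 dB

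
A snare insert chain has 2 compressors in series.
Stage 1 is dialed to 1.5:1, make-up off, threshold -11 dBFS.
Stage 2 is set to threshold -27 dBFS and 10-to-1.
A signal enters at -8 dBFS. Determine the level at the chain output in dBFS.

-25.2 dBFS

Stage 1: 3 dB above -11 dBFS, reduced 1.5:1 to 2 dB above → -9 dBFS.
Stage 2: -9 dBFS is 18 dB over -27 dBFS; at 10:1 that becomes 1.8 dB over, giving -25.2 dBFS.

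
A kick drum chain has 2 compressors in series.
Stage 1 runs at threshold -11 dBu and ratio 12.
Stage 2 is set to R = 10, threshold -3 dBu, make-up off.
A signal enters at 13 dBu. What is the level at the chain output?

-9 dBu

Stage 1: 24 dB above -11 dBu, reduced 12:1 to 2 dB above → -9 dBu.
Stage 2: -9 dBu is at or below the -3 dBu threshold — no compression; output -9 dBu.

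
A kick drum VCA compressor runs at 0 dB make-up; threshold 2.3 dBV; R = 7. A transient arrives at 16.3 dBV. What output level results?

4.3 dBV

16.3 dBV sits 14 dB over threshold.
At 7:1 the overshoot is divided by 7, leaving 2 dB above threshold.
Output = 2.3 + 2 = 4.3 dBV.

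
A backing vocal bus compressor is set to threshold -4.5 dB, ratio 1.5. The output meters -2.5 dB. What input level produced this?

-1.5 dB

That's 2 dB above the -4.5 dB threshold.
Before 1.5:1 compression the overshoot was 2 × 1.5 = 3 dB, so input = -4.5 + 3 = -1.5 dB.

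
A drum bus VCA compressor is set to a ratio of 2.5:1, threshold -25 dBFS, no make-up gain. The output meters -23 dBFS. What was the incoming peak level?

That's 2 dB above the -25 dBFS threshold.
Input overshoot = R × output overshoot = 5 dB → input = -25 + 5 = -20 dBFS.

-20 dBFS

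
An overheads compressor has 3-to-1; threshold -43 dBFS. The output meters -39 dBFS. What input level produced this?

-31 dBFS

Post-compression overshoot = -39 − (-43) = 4 dB.
Input overshoot = R × output overshoot = 12 dB → input = -43 + 12 = -31 dBFS.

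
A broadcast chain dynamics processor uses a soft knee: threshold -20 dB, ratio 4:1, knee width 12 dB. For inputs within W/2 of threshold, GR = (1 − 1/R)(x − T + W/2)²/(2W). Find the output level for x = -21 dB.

-21.78125 dB

x − T + W/2 = -21 − (-20) + 6 = 5.
GR = (1 − 1/4) × 5² / 24 = 0.75 × 25 / 24 = 0.78125 dB.
Output = -21 − 0.78125 = -21.78125 dB.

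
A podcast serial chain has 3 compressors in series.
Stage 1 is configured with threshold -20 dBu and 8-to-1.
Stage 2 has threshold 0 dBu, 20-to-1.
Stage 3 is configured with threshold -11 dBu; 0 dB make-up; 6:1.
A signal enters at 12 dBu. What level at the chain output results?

-16 dBu

Stage 1: 32 dB above -20 dBu, reduced 8:1 to 4 dB above → -16 dBu.
Stage 2: -16 dBu is at or below the 0 dBu threshold — no compression; output -16 dBu.
Stage 3: -16 dBu ≤ -11 dBu, so stage 3 doesn't engage; output -16 dBu.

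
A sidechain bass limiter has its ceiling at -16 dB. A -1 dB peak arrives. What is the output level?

At ∞:1, everything above -16 dB is held at the ceiling.

-16 dB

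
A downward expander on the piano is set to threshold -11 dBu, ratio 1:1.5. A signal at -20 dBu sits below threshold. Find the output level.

Undershoot = (-11) − (-20) = 9 dB.
At 1:1.5, that expands to 13.5 dB under threshold.
Output = -11 − 13.5 = -24.5 dBu.

-24.5 dBu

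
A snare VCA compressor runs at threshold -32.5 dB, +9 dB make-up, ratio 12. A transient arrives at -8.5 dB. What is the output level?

Overshoot: -8.5 − (-32.5) = 24 dB.
12:1 compression reduces that to 24/12 = 2 dB over.
That puts the output at -30.5 dB; make-up adds 9 dB, giving -21.5 dB.

-21.5 dB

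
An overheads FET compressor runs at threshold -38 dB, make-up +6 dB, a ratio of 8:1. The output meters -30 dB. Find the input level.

Remove make-up: -30 − 6 = -36 dB.
That's 2 dB above the -38 dB threshold.
Input overshoot = R × output overshoot = 16 dB → input = -38 + 16 = -22 dB.

-22 dB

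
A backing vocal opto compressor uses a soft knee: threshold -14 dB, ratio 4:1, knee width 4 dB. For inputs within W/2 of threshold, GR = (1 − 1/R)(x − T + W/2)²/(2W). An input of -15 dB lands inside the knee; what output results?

x − T + W/2 = -15 − (-14) + 2 = 1.
GR = (1 − 1/4) × 1² / 8 = 0.75 × 1 / 8 = 0.09375 dB.
Output = -15 − 0.09375 = -15.09375 dB.

-15.09375 dB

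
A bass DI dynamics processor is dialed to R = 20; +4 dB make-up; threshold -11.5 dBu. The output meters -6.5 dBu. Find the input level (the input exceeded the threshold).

8.5 dBu

Before make-up, the level was -6.5 − 4 = -10.5 dBu.
Post-compression overshoot = -10.5 − (-11.5) = 1 dB.
Before 20:1 compression the overshoot was 1 × 20 = 20 dB, so input = -11.5 + 20 = 8.5 dBu.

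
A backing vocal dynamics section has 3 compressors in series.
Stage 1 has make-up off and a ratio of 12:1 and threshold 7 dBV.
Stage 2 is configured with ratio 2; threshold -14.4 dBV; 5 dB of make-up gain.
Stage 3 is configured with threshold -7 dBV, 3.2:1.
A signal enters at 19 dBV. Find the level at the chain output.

Stage 1: 12 dB above 7 dBV, reduced 12:1 to 1 dB above → 8 dBV.
Stage 2: overshoot 22.4 dB → 22.4/2 = 11.2 dB → -3.2 dBV; +5 dB make-up → 1.8 dBV.
Stage 3: overshoot 8.8 dB → 8.8/3.2 = 2.75 dB → -4.25 dBV.

-4.25 dBV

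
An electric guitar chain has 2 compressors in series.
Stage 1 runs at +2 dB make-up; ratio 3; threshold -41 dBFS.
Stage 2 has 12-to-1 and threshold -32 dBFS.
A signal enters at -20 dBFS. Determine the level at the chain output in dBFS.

Stage 1: overshoot 21 dB → 21/3 = 7 dB → -34 dBFS; +2 dB make-up → -32 dBFS.
Stage 2: -32 dBFS is at or below the -32 dBFS threshold — no compression; output -32 dBFS.

-32 dBFS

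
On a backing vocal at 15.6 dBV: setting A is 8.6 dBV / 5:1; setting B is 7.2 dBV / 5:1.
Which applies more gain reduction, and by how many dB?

A: GR = 7 − 7/5 = 5.6 dB.
B: GR = 8.4 − 8.4/5 = 6.72 dB.
Difference: 1.12 dB in favour of B.

B, by 1.12 dB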